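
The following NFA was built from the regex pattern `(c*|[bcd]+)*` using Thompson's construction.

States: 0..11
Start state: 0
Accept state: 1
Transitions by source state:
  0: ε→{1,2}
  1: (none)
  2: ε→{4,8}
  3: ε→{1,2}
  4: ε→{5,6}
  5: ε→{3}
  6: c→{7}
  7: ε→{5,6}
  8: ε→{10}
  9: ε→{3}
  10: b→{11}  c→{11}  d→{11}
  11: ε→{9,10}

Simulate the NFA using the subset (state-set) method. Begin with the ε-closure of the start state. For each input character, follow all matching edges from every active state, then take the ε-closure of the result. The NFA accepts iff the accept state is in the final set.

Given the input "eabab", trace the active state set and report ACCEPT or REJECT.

Answer: REJECT

Steps:
initial (ε-close {0}): {0,1,2,3,4,5,6,8,10}
'e' @ 1: {}  — no active states
rest 'abab' ignored (set empty)
final: {}; accept 1 not in set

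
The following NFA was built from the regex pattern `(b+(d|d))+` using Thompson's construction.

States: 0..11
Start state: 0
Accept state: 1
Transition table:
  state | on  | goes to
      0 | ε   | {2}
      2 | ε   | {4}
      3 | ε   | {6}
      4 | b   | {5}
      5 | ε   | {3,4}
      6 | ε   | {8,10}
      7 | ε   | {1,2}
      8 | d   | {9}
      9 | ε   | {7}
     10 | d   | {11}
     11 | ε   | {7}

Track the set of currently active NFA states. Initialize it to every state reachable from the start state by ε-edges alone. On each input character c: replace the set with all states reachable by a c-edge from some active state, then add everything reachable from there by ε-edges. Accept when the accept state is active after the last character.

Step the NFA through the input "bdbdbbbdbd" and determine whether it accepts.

start: ε-closure({0}) = {0,2,4}
'b' @ 1: {3,4,5,6,8,10}
'd' @ 2: {1,2,4,7,9,11}  (accept∈set)
'b' @ 3: {3,4,5,6,8,10}
'd' @ 4: {1,2,4,7,9,11}  (accept∈set)
'b' @ 5: {3,4,5,6,8,10}
'b' @ 6: {3,4,5,6,8,10}
'b' @ 7: {3,4,5,6,8,10}
'd' @ 8: {1,2,4,7,9,11}  (accept∈set)
'b' @ 9: {3,4,5,6,8,10}
'd' @ 10: {1,2,4,7,9,11}  (accept∈set)
after full input: {1,2,4,7,9,11}  (accept=1 in)

Answer: ACCEPT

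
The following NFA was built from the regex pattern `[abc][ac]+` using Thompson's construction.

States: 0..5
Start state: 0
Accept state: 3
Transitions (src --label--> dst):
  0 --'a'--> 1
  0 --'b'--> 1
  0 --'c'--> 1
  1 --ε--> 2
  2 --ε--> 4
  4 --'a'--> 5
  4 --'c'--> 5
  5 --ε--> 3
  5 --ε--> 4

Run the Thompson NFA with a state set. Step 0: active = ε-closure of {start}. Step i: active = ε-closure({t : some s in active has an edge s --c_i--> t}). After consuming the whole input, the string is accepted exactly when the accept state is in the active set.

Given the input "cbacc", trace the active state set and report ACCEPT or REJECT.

S₀ = ε-closure({0}) = {0}
'c' @ 1: {1,2,4}
'b' @ 2: {}  — no active states
rest 'acc' ignored (set empty)
final: {}; accept 3 not in set

Answer: REJECT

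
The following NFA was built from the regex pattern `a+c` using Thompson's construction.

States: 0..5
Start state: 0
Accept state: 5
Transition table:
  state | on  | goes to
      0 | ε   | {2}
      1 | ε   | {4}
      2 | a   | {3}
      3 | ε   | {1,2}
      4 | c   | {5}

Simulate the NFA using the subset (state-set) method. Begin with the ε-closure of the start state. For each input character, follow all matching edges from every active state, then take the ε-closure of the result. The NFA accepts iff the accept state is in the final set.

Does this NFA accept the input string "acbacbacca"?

Answer: REJECT

Trace:
S₀ = ε-closure({0}) = {0,2}
'a' @ 1: {1,2,3,4}
'c' @ 2: {5}  ✓accept
'b' @ 3: {}  — state set empty
rest 'acbacca' ignored (set empty)
final: {}; accept 5 not in set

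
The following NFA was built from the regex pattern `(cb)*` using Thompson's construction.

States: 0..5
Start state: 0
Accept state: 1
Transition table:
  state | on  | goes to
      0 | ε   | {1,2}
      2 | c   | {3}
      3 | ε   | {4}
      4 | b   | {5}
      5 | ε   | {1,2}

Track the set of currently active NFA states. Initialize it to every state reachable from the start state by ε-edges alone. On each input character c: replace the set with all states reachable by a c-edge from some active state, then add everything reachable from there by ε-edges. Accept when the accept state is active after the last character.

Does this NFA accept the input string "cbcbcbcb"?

Answer: ACCEPT

Trace:
initial (ε-close {0}): {0,1,2}
'c' @ 1: {3,4}
'b' @ 2: {1,2,5}  (accept∈set)
'c' @ 3: {3,4}
'b' @ 4: {1,2,5}  (accept∈set)
'c' @ 5: {3,4}
'b' @ 6: {1,2,5}  (accept∈set)
'c' @ 7: {3,4}
'b' @ 8: {1,2,5}  (accept∈set)
after full input: {1,2,5}  (accept=1 in)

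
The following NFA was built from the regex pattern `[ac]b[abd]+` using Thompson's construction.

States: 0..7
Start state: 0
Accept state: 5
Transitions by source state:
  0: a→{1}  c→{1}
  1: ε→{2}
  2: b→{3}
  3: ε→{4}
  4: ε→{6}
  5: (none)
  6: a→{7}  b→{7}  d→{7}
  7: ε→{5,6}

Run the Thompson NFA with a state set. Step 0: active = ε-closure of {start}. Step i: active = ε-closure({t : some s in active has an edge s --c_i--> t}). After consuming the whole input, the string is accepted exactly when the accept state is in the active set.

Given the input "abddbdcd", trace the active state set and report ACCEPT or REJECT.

Answer: REJECT

Derivation:
S₀ = ε-closure({0}) = {0}
'a' @ 1: {1,2}
'b' @ 2: {3,4,6}
'd' @ 3: {5,6,7}  (accept∈set)
'd' @ 4: {5,6,7}  (accept∈set)
'b' @ 5: {5,6,7}  (accept∈set)
'd' @ 6: {5,6,7}  (accept∈set)
'c' @ 7: {}  — state set empty
rest 'd' ignored (set empty)
after full input: {}  (accept=5 not in)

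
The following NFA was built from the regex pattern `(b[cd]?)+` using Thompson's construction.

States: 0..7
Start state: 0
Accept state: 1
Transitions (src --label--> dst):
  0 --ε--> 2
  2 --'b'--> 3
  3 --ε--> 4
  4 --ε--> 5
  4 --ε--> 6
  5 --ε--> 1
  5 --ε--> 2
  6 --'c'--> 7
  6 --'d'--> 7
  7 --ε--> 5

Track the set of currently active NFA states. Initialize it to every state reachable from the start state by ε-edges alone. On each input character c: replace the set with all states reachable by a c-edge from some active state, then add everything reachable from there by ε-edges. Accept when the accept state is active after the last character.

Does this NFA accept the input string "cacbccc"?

start: ε-closure({0}) = {0,2}
'c' @ 1: {}  — no active states
rest 'acbccc' ignored (set empty)
end set {} — state 1 not in

Answer: REJECT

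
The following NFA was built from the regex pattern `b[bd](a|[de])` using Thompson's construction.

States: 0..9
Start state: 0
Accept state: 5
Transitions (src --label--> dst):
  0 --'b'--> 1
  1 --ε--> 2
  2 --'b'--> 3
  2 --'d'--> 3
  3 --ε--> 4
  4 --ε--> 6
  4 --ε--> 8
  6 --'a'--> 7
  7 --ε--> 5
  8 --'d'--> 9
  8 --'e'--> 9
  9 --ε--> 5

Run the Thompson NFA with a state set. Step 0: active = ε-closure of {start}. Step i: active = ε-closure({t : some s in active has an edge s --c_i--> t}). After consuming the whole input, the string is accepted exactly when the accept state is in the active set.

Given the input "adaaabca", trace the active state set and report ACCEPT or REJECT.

initial (ε-close {0}): {0}
'a' @ 1: {}  — state set empty
rest 'daaabca' ignored (set empty)
after full input: {}  (accept=5 not in)

Answer: REJECT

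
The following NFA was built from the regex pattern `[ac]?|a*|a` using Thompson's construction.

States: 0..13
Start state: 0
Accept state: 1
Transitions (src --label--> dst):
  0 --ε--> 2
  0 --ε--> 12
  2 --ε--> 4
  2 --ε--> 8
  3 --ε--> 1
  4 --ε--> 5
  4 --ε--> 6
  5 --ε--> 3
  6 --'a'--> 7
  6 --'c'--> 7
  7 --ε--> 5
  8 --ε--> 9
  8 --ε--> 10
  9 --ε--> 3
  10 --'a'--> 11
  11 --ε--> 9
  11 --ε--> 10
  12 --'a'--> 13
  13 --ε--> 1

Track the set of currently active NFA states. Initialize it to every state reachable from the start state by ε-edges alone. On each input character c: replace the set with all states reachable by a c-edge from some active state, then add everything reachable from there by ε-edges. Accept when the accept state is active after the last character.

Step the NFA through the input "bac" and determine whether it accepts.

Answer: REJECT

Derivation:
S₀ = ε-closure({0}) = {0,1,2,3,4,5,6,8,9,10,12}
'b' @ 1: {}  — state set empty
rest 'ac' ignored (set empty)
after full input: {}  (accept=1 not in)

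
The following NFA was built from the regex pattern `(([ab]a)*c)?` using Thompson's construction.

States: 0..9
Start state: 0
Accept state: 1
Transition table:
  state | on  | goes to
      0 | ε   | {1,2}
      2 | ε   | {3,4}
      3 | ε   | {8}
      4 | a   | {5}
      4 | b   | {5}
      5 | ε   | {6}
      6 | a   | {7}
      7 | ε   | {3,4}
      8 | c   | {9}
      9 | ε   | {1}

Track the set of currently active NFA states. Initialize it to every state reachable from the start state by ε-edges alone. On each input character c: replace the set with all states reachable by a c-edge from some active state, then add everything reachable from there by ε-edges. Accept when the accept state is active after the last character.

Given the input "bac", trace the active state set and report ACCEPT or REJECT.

start: ε-closure({0}) = {0,1,2,3,4,8}
'b' @ 1: {5,6}
'a' @ 2: {3,4,7,8}
'c' @ 3: {1,9}  [accepting]
end set {1,9} — state 1 in

Answer: ACCEPT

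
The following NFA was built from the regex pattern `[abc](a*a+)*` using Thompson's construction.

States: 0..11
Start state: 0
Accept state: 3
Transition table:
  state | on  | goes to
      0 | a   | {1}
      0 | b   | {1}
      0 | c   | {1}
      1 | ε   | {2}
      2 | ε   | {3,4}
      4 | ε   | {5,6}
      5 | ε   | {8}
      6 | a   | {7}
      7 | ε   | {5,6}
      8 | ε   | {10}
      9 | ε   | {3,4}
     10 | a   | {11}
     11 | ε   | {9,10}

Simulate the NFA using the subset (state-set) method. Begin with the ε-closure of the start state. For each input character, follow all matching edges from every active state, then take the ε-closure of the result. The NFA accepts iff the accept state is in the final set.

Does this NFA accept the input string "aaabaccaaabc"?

initial (ε-close {0}): {0}
'a' @ 1: {1,2,3,4,5,6,8,10}  ✓accept
'a' @ 2: {3,4,5,6,7,8,9,10,11}  ✓accept
'a' @ 3: {3,4,5,6,7,8,9,10,11}  ✓accept
'b' @ 4: {}  — dead — no transitions
rest 'accaaabc' ignored (set empty)
after full input: {}  (accept=3 not in)

Answer: REJECT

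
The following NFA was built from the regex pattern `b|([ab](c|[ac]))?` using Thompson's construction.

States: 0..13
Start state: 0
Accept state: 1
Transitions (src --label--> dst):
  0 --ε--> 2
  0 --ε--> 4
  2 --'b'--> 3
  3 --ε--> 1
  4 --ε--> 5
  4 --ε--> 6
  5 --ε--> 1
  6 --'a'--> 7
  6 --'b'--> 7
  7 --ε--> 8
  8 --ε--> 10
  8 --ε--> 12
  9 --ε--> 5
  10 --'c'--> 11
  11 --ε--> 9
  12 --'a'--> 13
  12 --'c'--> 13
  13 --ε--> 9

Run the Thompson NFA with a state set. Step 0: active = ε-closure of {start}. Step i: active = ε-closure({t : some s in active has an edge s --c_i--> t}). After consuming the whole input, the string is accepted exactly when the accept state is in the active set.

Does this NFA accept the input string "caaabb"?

initial (ε-close {0}): {0,1,2,4,5,6}
'c' @ 1: {}  — dead — no transitions
rest 'aaabb' ignored (set empty)
after full input: {}  (accept=1 not in)

Answer: REJECT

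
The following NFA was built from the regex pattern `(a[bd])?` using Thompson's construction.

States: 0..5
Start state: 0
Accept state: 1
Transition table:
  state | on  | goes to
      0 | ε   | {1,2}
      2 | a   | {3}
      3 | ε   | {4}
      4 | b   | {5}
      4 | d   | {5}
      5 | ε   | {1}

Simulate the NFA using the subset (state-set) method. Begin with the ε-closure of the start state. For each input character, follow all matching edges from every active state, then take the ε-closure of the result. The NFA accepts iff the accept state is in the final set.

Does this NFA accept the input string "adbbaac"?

Answer: REJECT

Derivation:
initial (ε-close {0}): {0,1,2}
'a' @ 1: {3,4}
'd' @ 2: {1,5}  ✓accept
'b' @ 3: {}  — no active states
rest 'baac' ignored (set empty)
after full input: {}  (accept=1 not in)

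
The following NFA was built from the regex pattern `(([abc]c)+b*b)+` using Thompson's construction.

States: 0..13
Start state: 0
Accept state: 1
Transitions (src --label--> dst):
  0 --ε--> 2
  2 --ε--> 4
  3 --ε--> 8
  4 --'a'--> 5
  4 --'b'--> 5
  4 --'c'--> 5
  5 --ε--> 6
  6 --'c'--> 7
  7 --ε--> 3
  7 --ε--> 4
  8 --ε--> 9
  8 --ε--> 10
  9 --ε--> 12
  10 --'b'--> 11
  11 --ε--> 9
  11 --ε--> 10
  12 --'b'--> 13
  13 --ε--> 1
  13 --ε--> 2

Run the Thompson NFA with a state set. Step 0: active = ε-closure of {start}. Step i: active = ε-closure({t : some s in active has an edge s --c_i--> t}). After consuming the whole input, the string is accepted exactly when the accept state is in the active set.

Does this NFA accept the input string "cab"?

Answer: REJECT

Derivation:
start: ε-closure({0}) = {0,2,4}
'c' @ 1: {5,6}
'a' @ 2: {}  — no active states
rest 'b' ignored (set empty)
after full input: {}  (accept=1 not in)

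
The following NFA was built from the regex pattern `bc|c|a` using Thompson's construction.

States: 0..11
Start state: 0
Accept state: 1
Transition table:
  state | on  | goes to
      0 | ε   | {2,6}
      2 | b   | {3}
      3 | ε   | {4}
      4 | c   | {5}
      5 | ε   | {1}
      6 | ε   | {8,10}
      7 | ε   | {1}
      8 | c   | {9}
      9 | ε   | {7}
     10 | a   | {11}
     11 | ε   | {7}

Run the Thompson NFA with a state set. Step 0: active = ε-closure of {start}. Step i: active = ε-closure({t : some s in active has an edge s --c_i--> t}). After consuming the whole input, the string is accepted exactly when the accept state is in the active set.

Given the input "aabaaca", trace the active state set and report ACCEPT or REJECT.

start: ε-closure({0}) = {0,2,6,8,10}
'a' @ 1: {1,7,11}  ✓accept
'a' @ 2: {}  — dead — no transitions
rest 'baaca' ignored (set empty)
end set {} — state 1 not in

Answer: REJECT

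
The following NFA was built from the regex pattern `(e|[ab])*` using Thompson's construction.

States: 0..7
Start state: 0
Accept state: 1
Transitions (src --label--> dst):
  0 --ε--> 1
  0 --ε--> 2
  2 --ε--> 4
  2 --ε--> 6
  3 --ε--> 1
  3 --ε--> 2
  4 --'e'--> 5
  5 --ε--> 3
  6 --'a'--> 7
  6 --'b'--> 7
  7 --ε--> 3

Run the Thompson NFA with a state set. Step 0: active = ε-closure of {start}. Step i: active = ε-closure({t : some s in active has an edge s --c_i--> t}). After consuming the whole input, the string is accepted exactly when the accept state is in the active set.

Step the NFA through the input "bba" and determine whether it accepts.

S₀ = ε-closure({0}) = {0,1,2,4,6}
'b' @ 1: {1,2,3,4,6,7}  (accept∈set)
'b' @ 2: {1,2,3,4,6,7}  (accept∈set)
'a' @ 3: {1,2,3,4,6,7}  (accept∈set)
end set {1,2,3,4,6,7} — state 1 in

Answer: ACCEPT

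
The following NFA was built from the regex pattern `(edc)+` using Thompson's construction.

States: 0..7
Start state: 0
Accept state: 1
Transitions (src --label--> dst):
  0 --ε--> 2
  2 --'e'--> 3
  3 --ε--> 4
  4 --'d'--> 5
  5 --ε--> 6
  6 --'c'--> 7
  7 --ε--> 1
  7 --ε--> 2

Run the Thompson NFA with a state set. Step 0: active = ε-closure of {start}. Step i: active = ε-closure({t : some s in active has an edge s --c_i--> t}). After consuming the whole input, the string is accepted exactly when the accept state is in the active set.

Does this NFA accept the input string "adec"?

S₀ = ε-closure({0}) = {0,2}
'a' @ 1: {}  — state set empty
rest 'dec' ignored (set empty)
after full input: {}  (accept=1 not in)

Answer: REJECT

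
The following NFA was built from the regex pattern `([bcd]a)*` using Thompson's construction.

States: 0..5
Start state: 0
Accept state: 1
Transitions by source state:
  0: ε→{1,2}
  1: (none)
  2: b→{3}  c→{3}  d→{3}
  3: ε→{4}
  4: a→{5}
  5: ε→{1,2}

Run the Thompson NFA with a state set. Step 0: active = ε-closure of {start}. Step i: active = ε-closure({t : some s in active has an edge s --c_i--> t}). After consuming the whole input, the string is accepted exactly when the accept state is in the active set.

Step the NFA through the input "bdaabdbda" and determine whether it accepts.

Answer: REJECT

Steps:
start: ε-closure({0}) = {0,1,2}
'b' @ 1: {3,4}
'd' @ 2: {}  — dead — no transitions
rest 'aabdbda' ignored (set empty)
after full input: {}  (accept=1 not in)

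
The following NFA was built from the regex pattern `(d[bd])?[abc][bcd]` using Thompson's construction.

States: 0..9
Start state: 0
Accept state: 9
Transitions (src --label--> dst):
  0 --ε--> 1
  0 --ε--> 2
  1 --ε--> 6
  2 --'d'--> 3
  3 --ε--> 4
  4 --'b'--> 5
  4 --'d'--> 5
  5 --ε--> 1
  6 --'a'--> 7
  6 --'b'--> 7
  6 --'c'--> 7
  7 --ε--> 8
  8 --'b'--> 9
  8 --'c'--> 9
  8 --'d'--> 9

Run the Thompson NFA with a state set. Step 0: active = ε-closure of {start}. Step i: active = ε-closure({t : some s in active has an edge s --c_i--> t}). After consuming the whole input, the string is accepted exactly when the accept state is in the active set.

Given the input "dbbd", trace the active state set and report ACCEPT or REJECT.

initial (ε-close {0}): {0,1,2,6}
'd' @ 1: {3,4}
'b' @ 2: {1,5,6}
'b' @ 3: {7,8}
'd' @ 4: {9}  (accept∈set)
after full input: {9}  (accept=9 in)

Answer: ACCEPT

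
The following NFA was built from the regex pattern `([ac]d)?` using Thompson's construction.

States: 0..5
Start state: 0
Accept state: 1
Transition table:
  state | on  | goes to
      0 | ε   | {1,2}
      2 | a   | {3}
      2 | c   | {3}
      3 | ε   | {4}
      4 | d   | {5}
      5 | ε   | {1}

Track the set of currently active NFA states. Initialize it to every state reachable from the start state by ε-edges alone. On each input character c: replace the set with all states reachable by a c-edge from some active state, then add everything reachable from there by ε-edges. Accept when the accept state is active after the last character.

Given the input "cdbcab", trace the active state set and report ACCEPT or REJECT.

Answer: REJECT

Derivation:
S₀ = ε-closure({0}) = {0,1,2}
'c' @ 1: {3,4}
'd' @ 2: {1,5}  [accepting]
'b' @ 3: {}  — state set empty
rest 'cab' ignored (set empty)
end set {} — state 1 not in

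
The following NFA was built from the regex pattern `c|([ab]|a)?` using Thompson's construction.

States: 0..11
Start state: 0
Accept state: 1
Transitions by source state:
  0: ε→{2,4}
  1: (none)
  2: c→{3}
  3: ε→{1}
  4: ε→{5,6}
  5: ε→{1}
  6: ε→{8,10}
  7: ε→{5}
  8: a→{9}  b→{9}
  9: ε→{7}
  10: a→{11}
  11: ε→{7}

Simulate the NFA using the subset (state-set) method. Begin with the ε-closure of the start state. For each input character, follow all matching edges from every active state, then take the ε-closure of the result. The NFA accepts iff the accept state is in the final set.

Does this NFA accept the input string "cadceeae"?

Answer: REJECT

Steps:
initial (ε-close {0}): {0,1,2,4,5,6,8,10}
'c' @ 1: {1,3}  ✓accept
'a' @ 2: {}  — no active states
rest 'dceeae' ignored (set empty)
final: {}; accept 1 not in set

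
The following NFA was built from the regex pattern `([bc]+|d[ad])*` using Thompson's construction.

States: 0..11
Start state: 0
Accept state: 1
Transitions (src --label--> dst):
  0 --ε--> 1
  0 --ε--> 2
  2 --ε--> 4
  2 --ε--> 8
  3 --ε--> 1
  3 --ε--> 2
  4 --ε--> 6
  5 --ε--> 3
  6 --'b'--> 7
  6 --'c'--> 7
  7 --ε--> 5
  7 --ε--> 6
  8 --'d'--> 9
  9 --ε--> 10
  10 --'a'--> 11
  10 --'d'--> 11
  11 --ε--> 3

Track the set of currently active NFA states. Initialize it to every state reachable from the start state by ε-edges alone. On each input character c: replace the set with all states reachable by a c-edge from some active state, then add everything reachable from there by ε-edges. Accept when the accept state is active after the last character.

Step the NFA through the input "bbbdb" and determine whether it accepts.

start: ε-closure({0}) = {0,1,2,4,6,8}
'b' @ 1: {1,2,3,4,5,6,7,8}  ✓accept
'b' @ 2: {1,2,3,4,5,6,7,8}  ✓accept
'b' @ 3: {1,2,3,4,5,6,7,8}  ✓accept
'd' @ 4: {9,10}
'b' @ 5: {}  — state set empty
end set {} — state 1 not in

Answer: REJECT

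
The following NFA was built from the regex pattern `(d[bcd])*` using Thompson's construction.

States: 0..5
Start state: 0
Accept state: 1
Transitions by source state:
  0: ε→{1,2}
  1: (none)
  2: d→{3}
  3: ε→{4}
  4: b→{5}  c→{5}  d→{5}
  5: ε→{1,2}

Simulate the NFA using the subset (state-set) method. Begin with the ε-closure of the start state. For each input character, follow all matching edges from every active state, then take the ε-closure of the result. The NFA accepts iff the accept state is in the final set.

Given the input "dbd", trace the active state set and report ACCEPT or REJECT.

start: ε-closure({0}) = {0,1,2}
'd' @ 1: {3,4}
'b' @ 2: {1,2,5}  [accepting]
'd' @ 3: {3,4}
after full input: {3,4}  (accept=1 not in)

Answer: REJECT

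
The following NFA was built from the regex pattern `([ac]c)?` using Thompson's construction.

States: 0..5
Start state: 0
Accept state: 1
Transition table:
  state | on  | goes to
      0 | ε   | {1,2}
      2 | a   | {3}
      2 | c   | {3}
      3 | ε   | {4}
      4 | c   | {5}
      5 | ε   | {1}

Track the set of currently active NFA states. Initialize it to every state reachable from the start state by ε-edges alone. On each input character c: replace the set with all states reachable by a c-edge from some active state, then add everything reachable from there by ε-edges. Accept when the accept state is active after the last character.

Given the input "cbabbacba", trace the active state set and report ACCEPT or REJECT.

Answer: REJECT

Trace:
S₀ = ε-closure({0}) = {0,1,2}
'c' @ 1: {3,4}
'b' @ 2: {}  — no active states
rest 'abbacba' ignored (set empty)
final: {}; accept 1 not in set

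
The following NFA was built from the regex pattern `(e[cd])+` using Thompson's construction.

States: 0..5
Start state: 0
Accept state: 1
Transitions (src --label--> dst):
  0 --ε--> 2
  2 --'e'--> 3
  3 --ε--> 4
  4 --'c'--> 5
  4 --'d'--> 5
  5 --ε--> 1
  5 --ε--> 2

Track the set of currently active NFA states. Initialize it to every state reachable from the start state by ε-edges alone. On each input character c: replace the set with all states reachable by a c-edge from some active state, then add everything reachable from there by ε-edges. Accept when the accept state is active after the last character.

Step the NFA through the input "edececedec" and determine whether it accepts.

initial (ε-close {0}): {0,2}
'e' @ 1: {3,4}
'd' @ 2: {1,2,5}  [accepting]
'e' @ 3: {3,4}
'c' @ 4: {1,2,5}  [accepting]
'e' @ 5: {3,4}
'c' @ 6: {1,2,5}  [accepting]
'e' @ 7: {3,4}
'd' @ 8: {1,2,5}  [accepting]
'e' @ 9: {3,4}
'c' @ 10: {1,2,5}  [accepting]
after full input: {1,2,5}  (accept=1 in)

Answer: ACCEPT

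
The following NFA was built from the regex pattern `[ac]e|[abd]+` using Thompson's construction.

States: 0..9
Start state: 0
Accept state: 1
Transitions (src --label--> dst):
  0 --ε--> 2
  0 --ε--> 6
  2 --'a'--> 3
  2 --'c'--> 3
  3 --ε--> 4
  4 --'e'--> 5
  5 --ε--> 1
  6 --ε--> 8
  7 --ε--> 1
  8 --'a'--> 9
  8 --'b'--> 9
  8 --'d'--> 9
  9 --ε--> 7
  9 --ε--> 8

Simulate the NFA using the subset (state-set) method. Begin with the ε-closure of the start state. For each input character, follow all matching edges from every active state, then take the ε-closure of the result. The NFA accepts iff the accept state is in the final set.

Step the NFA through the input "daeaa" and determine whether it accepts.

S₀ = ε-closure({0}) = {0,2,6,8}
'd' @ 1: {1,7,8,9}  (accept∈set)
'a' @ 2: {1,7,8,9}  (accept∈set)
'e' @ 3: {}  — dead — no transitions
rest 'aa' ignored (set empty)
after full input: {}  (accept=1 not in)

Answer: REJECT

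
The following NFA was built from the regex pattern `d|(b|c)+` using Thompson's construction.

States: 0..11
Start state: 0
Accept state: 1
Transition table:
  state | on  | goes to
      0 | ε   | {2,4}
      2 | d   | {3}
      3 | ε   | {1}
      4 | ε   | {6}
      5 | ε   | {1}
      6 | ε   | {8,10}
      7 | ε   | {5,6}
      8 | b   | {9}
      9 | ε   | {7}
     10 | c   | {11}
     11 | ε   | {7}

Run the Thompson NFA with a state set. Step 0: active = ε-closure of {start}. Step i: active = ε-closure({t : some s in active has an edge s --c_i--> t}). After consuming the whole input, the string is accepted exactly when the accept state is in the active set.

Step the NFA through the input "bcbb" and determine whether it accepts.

Answer: ACCEPT

Steps:
initial (ε-close {0}): {0,2,4,6,8,10}
'b' @ 1: {1,5,6,7,8,9,10}  ✓accept
'c' @ 2: {1,5,6,7,8,10,11}  ✓accept
'b' @ 3: {1,5,6,7,8,9,10}  ✓accept
'b' @ 4: {1,5,6,7,8,9,10}  ✓accept
final: {1,5,6,7,8,9,10}; accept 1 in set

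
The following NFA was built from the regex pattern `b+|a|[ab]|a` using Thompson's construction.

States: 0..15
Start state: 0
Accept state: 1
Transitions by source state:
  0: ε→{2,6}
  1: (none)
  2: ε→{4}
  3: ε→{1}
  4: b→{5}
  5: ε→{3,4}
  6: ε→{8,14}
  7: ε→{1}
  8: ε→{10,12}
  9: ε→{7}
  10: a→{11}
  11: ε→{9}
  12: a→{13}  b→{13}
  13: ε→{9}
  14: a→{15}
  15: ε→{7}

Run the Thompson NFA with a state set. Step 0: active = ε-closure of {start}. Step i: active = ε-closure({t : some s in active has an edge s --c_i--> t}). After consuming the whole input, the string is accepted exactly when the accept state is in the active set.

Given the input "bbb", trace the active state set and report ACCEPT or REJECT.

S₀ = ε-closure({0}) = {0,2,4,6,8,10,12,14}
'b' @ 1: {1,3,4,5,7,9,13}  [accepting]
'b' @ 2: {1,3,4,5}  [accepting]
'b' @ 3: {1,3,4,5}  [accepting]
end set {1,3,4,5} — state 1 in

Answer: ACCEPT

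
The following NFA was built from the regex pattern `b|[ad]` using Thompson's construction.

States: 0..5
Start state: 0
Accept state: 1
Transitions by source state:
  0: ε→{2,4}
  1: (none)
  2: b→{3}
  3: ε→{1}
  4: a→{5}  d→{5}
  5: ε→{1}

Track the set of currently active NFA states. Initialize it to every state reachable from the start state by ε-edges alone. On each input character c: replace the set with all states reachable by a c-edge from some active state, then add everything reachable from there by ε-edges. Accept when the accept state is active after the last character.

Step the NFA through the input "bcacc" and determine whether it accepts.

S₀ = ε-closure({0}) = {0,2,4}
'b' @ 1: {1,3}  ✓accept
'c' @ 2: {}  — state set empty
rest 'acc' ignored (set empty)
final: {}; accept 1 not in set

Answer: REJECT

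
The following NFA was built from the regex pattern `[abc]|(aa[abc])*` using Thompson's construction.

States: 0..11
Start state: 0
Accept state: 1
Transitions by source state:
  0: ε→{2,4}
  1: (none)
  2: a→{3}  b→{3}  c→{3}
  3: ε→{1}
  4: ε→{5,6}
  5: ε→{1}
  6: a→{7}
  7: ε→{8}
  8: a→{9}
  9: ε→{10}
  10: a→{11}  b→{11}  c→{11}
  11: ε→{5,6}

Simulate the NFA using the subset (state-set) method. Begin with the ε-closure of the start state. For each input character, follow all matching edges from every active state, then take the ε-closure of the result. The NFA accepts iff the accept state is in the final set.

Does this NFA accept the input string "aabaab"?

start: ε-closure({0}) = {0,1,2,4,5,6}
'a' @ 1: {1,3,7,8}  ✓accept
'a' @ 2: {9,10}
'b' @ 3: {1,5,6,11}  ✓accept
'a' @ 4: {7,8}
'a' @ 5: {9,10}
'b' @ 6: {1,5,6,11}  ✓accept
end set {1,5,6,11} — state 1 in

Answer: ACCEPT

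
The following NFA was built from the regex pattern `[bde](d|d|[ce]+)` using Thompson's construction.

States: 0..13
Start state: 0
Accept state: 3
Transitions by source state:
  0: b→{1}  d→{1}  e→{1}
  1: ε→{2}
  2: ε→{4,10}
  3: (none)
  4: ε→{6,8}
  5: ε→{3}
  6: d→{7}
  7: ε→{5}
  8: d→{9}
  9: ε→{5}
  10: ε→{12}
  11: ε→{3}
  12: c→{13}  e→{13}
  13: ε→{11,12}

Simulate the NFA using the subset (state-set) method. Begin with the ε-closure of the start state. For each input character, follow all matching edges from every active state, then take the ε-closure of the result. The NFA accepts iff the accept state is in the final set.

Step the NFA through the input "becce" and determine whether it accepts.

initial (ε-close {0}): {0}
'b' @ 1: {1,2,4,6,8,10,12}
'e' @ 2: {3,11,12,13}  [accepting]
'c' @ 3: {3,11,12,13}  [accepting]
'c' @ 4: {3,11,12,13}  [accepting]
'e' @ 5: {3,11,12,13}  [accepting]
final: {3,11,12,13}; accept 3 in set

Answer: ACCEPT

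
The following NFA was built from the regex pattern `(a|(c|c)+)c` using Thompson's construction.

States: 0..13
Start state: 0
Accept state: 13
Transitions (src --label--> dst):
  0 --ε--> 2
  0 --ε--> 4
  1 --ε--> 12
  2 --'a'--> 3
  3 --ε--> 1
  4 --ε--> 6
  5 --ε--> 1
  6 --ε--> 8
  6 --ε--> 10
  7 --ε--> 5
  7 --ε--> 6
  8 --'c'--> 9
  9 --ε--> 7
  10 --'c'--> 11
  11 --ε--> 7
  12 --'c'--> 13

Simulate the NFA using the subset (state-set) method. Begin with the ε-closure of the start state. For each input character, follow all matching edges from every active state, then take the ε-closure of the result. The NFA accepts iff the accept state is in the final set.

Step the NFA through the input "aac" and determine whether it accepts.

start: ε-closure({0}) = {0,2,4,6,8,10}
'a' @ 1: {1,3,12}
'a' @ 2: {}  — dead — no transitions
rest 'c' ignored (set empty)
final: {}; accept 13 not in set

Answer: REJECT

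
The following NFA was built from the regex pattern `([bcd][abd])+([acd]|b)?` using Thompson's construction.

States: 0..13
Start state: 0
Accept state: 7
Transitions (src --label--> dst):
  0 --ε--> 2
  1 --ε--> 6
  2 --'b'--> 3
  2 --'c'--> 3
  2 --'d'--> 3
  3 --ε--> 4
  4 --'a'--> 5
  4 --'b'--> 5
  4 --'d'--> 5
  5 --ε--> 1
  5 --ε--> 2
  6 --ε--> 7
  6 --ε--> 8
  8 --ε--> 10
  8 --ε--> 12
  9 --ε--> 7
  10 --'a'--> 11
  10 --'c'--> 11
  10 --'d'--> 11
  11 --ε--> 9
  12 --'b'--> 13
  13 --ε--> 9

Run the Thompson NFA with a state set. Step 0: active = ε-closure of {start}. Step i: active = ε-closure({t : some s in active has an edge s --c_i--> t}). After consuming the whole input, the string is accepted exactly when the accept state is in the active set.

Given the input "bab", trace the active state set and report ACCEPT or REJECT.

initial (ε-close {0}): {0,2}
'b' @ 1: {3,4}
'a' @ 2: {1,2,5,6,7,8,10,12}  ✓accept
'b' @ 3: {3,4,7,9,13}  ✓accept
after full input: {3,4,7,9,13}  (accept=7 in)

Answer: ACCEPT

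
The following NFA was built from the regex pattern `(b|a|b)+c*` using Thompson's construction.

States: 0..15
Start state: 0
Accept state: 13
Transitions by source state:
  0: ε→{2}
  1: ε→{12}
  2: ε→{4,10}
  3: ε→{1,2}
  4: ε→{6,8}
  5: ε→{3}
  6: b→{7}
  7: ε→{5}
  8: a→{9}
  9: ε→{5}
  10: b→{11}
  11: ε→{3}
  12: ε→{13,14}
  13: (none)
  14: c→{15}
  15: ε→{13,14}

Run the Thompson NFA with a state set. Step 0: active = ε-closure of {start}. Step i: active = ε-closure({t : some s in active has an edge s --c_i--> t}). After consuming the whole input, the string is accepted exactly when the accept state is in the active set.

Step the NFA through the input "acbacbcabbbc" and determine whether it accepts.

Answer: REJECT

Steps:
S₀ = ε-closure({0}) = {0,2,4,6,8,10}
'a' @ 1: {1,2,3,4,5,6,8,9,10,12,13,14}  (accept∈set)
'c' @ 2: {13,14,15}  (accept∈set)
'b' @ 3: {}  — no active states
rest 'acbcabbbc' ignored (set empty)
end set {} — state 13 not in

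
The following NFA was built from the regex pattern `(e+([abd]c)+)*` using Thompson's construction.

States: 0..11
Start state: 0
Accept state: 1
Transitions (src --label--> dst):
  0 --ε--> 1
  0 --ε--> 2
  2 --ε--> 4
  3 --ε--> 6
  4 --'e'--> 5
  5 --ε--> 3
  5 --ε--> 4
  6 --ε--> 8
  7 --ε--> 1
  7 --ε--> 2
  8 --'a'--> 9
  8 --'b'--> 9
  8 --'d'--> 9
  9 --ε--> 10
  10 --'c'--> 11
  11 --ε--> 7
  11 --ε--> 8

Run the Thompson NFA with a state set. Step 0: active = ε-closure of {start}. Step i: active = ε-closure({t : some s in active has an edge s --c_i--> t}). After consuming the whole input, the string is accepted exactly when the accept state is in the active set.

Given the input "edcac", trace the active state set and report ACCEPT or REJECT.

Answer: ACCEPT

Steps:
initial (ε-close {0}): {0,1,2,4}
'e' @ 1: {3,4,5,6,8}
'd' @ 2: {9,10}
'c' @ 3: {1,2,4,7,8,11}  [accepting]
'a' @ 4: {9,10}
'c' @ 5: {1,2,4,7,8,11}  [accepting]
final: {1,2,4,7,8,11}; accept 1 in set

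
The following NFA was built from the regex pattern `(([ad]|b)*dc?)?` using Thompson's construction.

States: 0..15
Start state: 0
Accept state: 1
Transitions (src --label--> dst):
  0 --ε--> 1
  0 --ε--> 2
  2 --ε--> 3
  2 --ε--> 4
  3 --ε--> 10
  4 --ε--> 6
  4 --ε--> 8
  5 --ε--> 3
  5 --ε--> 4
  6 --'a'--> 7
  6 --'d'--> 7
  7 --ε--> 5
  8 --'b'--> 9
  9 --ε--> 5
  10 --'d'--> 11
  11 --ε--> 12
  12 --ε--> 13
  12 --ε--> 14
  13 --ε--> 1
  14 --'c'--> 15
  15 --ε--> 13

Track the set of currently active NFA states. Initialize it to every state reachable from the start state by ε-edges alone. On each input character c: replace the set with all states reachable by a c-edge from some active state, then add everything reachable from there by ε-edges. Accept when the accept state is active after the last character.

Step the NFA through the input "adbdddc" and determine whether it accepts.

Answer: ACCEPT

Derivation:
S₀ = ε-closure({0}) = {0,1,2,3,4,6,8,10}
'a' @ 1: {3,4,5,6,7,8,10}
'd' @ 2: {1,3,4,5,6,7,8,10,11,12,13,14}  (accept∈set)
'b' @ 3: {3,4,5,6,8,9,10}
'd' @ 4: {1,3,4,5,6,7,8,10,11,12,13,14}  (accept∈set)
'd' @ 5: {1,3,4,5,6,7,8,10,11,12,13,14}  (accept∈set)
'd' @ 6: {1,3,4,5,6,7,8,10,11,12,13,14}  (accept∈set)
'c' @ 7: {1,13,15}  (accept∈set)
final: {1,13,15}; accept 1 in set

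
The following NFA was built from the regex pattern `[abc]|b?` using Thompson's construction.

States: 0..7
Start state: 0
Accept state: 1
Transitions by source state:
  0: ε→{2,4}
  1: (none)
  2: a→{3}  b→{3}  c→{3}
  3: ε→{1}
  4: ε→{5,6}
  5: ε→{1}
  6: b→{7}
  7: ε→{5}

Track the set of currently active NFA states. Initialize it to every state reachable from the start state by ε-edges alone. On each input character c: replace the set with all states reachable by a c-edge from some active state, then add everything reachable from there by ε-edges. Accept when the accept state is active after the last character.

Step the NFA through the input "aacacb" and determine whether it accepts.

S₀ = ε-closure({0}) = {0,1,2,4,5,6}
'a' @ 1: {1,3}  (accept∈set)
'a' @ 2: {}  — dead — no transitions
rest 'cacb' ignored (set empty)
end set {} — state 1 not in

Answer: REJECT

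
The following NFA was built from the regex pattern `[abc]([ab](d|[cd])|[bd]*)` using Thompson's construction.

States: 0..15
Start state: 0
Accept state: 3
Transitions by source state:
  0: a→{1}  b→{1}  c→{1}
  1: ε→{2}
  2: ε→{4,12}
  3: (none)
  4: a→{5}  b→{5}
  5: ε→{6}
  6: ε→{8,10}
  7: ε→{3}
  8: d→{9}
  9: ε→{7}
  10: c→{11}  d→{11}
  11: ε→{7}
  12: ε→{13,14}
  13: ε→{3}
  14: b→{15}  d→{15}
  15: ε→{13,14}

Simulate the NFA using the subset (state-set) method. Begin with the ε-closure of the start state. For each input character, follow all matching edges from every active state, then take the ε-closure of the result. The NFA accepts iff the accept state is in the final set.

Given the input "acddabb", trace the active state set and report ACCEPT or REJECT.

Answer: REJECT

Trace:
S₀ = ε-closure({0}) = {0}
'a' @ 1: {1,2,3,4,12,13,14}  [accepting]
'c' @ 2: {}  — dead — no transitions
rest 'ddabb' ignored (set empty)
final: {}; accept 3 not in set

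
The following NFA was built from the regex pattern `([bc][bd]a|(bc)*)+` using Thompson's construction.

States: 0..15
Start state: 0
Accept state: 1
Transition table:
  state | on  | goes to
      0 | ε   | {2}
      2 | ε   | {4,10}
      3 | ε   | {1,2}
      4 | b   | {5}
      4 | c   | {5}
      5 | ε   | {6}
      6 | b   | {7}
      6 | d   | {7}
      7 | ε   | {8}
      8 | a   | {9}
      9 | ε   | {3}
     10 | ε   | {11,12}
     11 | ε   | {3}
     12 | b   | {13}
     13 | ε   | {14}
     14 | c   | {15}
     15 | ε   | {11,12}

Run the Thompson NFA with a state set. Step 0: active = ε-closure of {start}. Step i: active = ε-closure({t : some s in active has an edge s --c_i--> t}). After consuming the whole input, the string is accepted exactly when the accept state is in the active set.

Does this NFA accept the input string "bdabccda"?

start: ε-closure({0}) = {0,1,2,3,4,10,11,12}
'b' @ 1: {5,6,13,14}
'd' @ 2: {7,8}
'a' @ 3: {1,2,3,4,9,10,11,12}  (accept∈set)
'b' @ 4: {5,6,13,14}
'c' @ 5: {1,2,3,4,10,11,12,15}  (accept∈set)
'c' @ 6: {5,6}
'd' @ 7: {7,8}
'a' @ 8: {1,2,3,4,9,10,11,12}  (accept∈set)
after full input: {1,2,3,4,9,10,11,12}  (accept=1 in)

Answer: ACCEPT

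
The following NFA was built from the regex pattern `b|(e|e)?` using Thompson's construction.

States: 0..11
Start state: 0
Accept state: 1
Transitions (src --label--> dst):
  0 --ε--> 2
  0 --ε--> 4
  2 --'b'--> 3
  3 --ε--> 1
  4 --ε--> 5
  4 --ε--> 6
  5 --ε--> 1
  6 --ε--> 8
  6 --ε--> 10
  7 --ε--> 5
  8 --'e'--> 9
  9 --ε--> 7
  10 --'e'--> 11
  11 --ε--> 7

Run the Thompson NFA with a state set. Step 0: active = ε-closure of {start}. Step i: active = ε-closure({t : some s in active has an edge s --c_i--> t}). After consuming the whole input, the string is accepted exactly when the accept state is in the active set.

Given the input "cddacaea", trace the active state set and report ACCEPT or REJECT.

Answer: REJECT

Trace:
S₀ = ε-closure({0}) = {0,1,2,4,5,6,8,10}
'c' @ 1: {}  — no active states
rest 'ddacaea' ignored (set empty)
end set {} — state 1 not in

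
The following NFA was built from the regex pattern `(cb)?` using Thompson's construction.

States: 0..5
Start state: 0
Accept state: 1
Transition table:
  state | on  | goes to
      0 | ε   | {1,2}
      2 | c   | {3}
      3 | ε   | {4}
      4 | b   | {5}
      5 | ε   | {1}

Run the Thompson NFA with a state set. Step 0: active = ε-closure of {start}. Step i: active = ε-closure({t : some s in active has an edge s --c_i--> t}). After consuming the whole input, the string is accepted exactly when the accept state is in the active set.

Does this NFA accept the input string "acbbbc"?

Answer: REJECT

Derivation:
S₀ = ε-closure({0}) = {0,1,2}
'a' @ 1: {}  — dead — no transitions
rest 'cbbbc' ignored (set empty)
final: {}; accept 1 not in set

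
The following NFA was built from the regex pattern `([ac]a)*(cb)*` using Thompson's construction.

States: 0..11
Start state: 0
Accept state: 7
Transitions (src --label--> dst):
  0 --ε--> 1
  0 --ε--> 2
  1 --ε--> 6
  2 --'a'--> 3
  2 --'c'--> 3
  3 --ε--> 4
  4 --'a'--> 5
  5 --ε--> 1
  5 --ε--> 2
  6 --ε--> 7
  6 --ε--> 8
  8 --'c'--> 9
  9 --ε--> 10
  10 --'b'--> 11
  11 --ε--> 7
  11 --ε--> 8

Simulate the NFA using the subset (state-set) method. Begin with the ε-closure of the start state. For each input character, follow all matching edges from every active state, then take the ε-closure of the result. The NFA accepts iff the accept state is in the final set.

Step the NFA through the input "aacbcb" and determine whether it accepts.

Answer: ACCEPT

Trace:
S₀ = ε-closure({0}) = {0,1,2,6,7,8}
'a' @ 1: {3,4}
'a' @ 2: {1,2,5,6,7,8}  (accept∈set)
'c' @ 3: {3,4,9,10}
'b' @ 4: {7,8,11}  (accept∈set)
'c' @ 5: {9,10}
'b' @ 6: {7,8,11}  (accept∈set)
final: {7,8,11}; accept 7 in set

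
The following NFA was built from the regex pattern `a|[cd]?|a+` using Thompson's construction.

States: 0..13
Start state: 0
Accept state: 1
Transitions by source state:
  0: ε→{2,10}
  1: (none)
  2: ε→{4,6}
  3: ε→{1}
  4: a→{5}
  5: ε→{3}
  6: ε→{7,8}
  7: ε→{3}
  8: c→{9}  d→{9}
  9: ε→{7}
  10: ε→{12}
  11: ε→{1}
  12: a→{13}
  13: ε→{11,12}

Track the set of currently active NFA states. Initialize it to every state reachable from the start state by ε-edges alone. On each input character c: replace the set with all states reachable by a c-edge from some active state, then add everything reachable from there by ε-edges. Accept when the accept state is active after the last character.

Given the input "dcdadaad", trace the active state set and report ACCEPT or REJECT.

Answer: REJECT

Steps:
start: ε-closure({0}) = {0,1,2,3,4,6,7,8,10,12}
'd' @ 1: {1,3,7,9}  [accepting]
'c' @ 2: {}  — dead — no transitions
rest 'dadaad' ignored (set empty)
after full input: {}  (accept=1 not in)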